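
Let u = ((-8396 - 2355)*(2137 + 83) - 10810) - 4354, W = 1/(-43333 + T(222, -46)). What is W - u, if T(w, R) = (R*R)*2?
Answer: 933825096783/39101 ≈ 2.3882e+7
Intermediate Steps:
T(w, R) = 2*R² (T(w, R) = R²*2 = 2*R²)
W = -1/39101 (W = 1/(-43333 + 2*(-46)²) = 1/(-43333 + 2*2116) = 1/(-43333 + 4232) = 1/(-39101) = -1/39101 ≈ -2.5575e-5)
u = -23882384 (u = (-10751*2220 - 10810) - 4354 = (-23867220 - 10810) - 4354 = -23878030 - 4354 = -23882384)
W - u = -1/39101 - 1*(-23882384) = -1/39101 + 23882384 = 933825096783/39101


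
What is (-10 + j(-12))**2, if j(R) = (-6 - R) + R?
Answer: 256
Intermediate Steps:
j(R) = -6
(-10 + j(-12))**2 = (-10 - 6)**2 = (-16)**2 = 256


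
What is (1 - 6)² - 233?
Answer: -208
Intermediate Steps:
(1 - 6)² - 233 = (-5)² - 233 = 25 - 233 = -208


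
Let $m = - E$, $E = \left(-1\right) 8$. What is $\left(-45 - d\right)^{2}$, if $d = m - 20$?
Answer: $1089$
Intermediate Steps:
$E = -8$
$m = 8$ ($m = \left(-1\right) \left(-8\right) = 8$)
$d = -12$ ($d = 8 - 20 = -12$)
$\left(-45 - d\right)^{2} = \left(-45 - -12\right)^{2} = \left(-45 + 12\right)^{2} = \left(-33\right)^{2} = 1089$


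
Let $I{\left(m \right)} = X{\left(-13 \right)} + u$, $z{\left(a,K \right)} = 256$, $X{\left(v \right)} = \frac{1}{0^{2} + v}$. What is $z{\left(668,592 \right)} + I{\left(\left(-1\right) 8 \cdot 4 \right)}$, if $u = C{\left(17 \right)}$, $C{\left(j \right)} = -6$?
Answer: $\frac{3249}{13} \approx 249.92$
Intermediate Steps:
$X{\left(v \right)} = \frac{1}{v}$ ($X{\left(v \right)} = \frac{1}{0 + v} = \frac{1}{v}$)
$u = -6$
$I{\left(m \right)} = - \frac{79}{13}$ ($I{\left(m \right)} = \frac{1}{-13} - 6 = - \frac{1}{13} - 6 = - \frac{79}{13}$)
$z{\left(668,592 \right)} + I{\left(\left(-1\right) 8 \cdot 4 \right)} = 256 - \frac{79}{13} = \frac{3249}{13}$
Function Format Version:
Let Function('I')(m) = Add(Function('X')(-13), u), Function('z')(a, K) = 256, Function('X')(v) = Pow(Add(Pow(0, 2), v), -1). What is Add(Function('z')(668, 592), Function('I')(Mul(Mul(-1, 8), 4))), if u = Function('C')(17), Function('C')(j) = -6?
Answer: Rational(3249, 13) ≈ 249.92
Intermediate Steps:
Function('X')(v) = Pow(v, -1) (Function('X')(v) = Pow(Add(0, v), -1) = Pow(v, -1))
u = -6
Function('I')(m) = Rational(-79, 13) (Function('I')(m) = Add(Pow(-13, -1), -6) = Add(Rational(-1, 13), -6) = Rational(-79, 13))
Add(Function('z')(668, 592), Function('I')(Mul(Mul(-1, 8), 4))) = Add(256, Rational(-79, 13)) = Rational(3249, 13)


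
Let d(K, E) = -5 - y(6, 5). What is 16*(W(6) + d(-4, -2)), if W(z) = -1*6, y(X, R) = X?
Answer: -272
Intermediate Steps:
W(z) = -6
d(K, E) = -11 (d(K, E) = -5 - 1*6 = -5 - 6 = -11)
16*(W(6) + d(-4, -2)) = 16*(-6 - 11) = 16*(-17) = -272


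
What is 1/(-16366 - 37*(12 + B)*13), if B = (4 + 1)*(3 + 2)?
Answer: -1/34163 ≈ -2.9271e-5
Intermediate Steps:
B = 25 (B = 5*5 = 25)
1/(-16366 - 37*(12 + B)*13) = 1/(-16366 - 37*(12 + 25)*13) = 1/(-16366 - 1369*13) = 1/(-16366 - 37*481) = 1/(-16366 - 17797) = 1/(-34163) = -1/34163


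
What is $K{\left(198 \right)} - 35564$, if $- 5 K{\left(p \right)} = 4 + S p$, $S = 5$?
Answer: $- \frac{178814}{5} \approx -35763.0$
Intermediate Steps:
$K{\left(p \right)} = - \frac{4}{5} - p$ ($K{\left(p \right)} = - \frac{4 + 5 p}{5} = - \frac{4}{5} - p$)
$K{\left(198 \right)} - 35564 = \left(- \frac{4}{5} - 198\right) - 35564 = - \frac{994}{5} - 35564 = - \frac{178814}{5}$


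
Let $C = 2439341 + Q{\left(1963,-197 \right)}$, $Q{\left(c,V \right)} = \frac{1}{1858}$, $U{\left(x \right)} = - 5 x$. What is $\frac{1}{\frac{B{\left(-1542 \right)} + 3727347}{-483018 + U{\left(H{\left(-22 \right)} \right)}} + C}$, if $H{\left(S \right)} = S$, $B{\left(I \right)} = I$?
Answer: $\frac{448621532}{1094337435459021} \approx 4.0995 \cdot 10^{-7}$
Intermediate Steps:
$Q{\left(c,V \right)} = \frac{1}{1858}$
$C = \frac{4532295579}{1858}$ ($C = 2439341 + \frac{1}{1858} = \frac{4532295579}{1858} \approx 2.4393 \cdot 10^{6}$)
$\frac{1}{\frac{B{\left(-1542 \right)} + 3727347}{-483018 + U{\left(H{\left(-22 \right)} \right)}} + C} = \frac{1}{\frac{-1542 + 3727347}{-483018 - -110} + \frac{4532295579}{1858}} = \frac{1}{\frac{3725805}{-483018 + 110} + \frac{4532295579}{1858}} = \frac{1}{\frac{3725805}{-482908} + \frac{4532295579}{1858}} = \frac{1}{3725805 \left(- \frac{1}{482908}\right) + \frac{4532295579}{1858}} = \frac{1}{- \frac{3725805}{482908} + \frac{4532295579}{1858}} = \frac{1}{\frac{1094337435459021}{448621532}} = \frac{448621532}{1094337435459021}$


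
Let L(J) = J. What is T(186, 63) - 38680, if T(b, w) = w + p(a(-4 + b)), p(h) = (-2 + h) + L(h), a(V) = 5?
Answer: -38609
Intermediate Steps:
p(h) = -2 + 2*h (p(h) = (-2 + h) + h = -2 + 2*h)
T(b, w) = 8 + w (T(b, w) = w + (-2 + 2*5) = w + (-2 + 10) = w + 8 = 8 + w)
T(186, 63) - 38680 = (8 + 63) - 38680 = 71 - 38680 = -38609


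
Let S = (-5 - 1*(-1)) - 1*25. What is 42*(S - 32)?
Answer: -2562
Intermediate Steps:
S = -29 (S = (-5 + 1) - 25 = -4 - 25 = -29)
42*(S - 32) = 42*(-29 - 32) = 42*(-61) = -2562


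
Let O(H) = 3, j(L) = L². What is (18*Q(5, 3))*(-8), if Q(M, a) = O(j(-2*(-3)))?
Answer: -432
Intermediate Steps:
Q(M, a) = 3
(18*Q(5, 3))*(-8) = (18*3)*(-8) = 54*(-8) = -432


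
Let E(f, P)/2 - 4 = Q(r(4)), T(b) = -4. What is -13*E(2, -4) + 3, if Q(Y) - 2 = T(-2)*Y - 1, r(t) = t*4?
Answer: 1537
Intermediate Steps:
r(t) = 4*t
Q(Y) = 1 - 4*Y (Q(Y) = 2 + (-4*Y - 1) = 2 + (-1 - 4*Y) = 1 - 4*Y)
E(f, P) = -118 (E(f, P) = 8 + 2*(1 - 16*4) = 8 + 2*(1 - 4*16) = 8 + 2*(1 - 64) = 8 + 2*(-63) = 8 - 126 = -118)
-13*E(2, -4) + 3 = -13*(-118) + 3 = 1534 + 3 = 1537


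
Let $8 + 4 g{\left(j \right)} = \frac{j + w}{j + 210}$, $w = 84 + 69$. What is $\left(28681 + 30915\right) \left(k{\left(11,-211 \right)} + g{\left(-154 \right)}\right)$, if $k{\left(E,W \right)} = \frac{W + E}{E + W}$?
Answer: $- \frac{3352275}{56} \approx -59862.0$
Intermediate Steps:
$w = 153$
$g{\left(j \right)} = -2 + \frac{153 + j}{4 \left(210 + j\right)}$ ($g{\left(j \right)} = -2 + \frac{\left(j + 153\right) \frac{1}{j + 210}}{4} = -2 + \frac{\left(153 + j\right) \frac{1}{210 + j}}{4} = -2 + \frac{\frac{1}{210 + j} \left(153 + j\right)}{4} = -2 + \frac{153 + j}{4 \left(210 + j\right)}$)
$k{\left(E,W \right)} = 1$ ($k{\left(E,W \right)} = \frac{E + W}{E + W} = 1$)
$\left(28681 + 30915\right) \left(k{\left(11,-211 \right)} + g{\left(-154 \right)}\right) = \left(28681 + 30915\right) \left(1 + \frac{-1527 - -1078}{4 \left(210 - 154\right)}\right) = 59596 \left(1 + \frac{-1527 + 1078}{4 \cdot 56}\right) = 59596 \left(1 + \frac{1}{4} \cdot \frac{1}{56} \left(-449\right)\right) = 59596 \left(1 - \frac{449}{224}\right) = 59596 \left(- \frac{225}{224}\right) = - \frac{3352275}{56}$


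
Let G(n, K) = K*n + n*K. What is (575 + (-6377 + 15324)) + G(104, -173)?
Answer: -26462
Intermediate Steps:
G(n, K) = 2*K*n (G(n, K) = K*n + K*n = 2*K*n)
(575 + (-6377 + 15324)) + G(104, -173) = (575 + (-6377 + 15324)) + 2*(-173)*104 = (575 + 8947) - 35984 = 9522 - 35984 = -26462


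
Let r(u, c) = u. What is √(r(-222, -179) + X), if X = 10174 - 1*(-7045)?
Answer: √16997 ≈ 130.37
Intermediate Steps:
X = 17219 (X = 10174 + 7045 = 17219)
√(r(-222, -179) + X) = √(-222 + 17219) = √16997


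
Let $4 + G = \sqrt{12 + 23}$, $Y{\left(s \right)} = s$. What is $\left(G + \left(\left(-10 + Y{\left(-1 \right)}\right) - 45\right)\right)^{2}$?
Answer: $\left(60 - \sqrt{35}\right)^{2} \approx 2925.1$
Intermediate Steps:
$G = -4 + \sqrt{35}$ ($G = -4 + \sqrt{12 + 23} = -4 + \sqrt{35} \approx 1.9161$)
$\left(G + \left(\left(-10 + Y{\left(-1 \right)}\right) - 45\right)\right)^{2} = \left(\left(-4 + \sqrt{35}\right) - 56\right)^{2} = \left(-60 + \sqrt{35}\right)^{2}$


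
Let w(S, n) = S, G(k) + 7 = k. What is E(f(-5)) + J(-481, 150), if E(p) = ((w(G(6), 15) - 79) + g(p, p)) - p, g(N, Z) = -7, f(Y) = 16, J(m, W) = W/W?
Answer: -102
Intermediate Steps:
J(m, W) = 1
G(k) = -7 + k
E(p) = -87 - p (E(p) = (((-7 + 6) - 79) - 7) - p = ((-1 - 79) - 7) - p = (-80 - 7) - p = -87 - p)
E(f(-5)) + J(-481, 150) = (-87 - 1*16) + 1 = (-87 - 16) + 1 = -103 + 1 = -102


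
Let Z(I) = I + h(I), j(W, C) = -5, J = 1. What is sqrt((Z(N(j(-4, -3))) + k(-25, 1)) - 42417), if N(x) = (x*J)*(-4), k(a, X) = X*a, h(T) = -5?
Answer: I*sqrt(42427) ≈ 205.98*I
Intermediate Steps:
N(x) = -4*x (N(x) = (x*1)*(-4) = x*(-4) = -4*x)
Z(I) = -5 + I (Z(I) = I - 5 = -5 + I)
sqrt((Z(N(j(-4, -3))) + k(-25, 1)) - 42417) = sqrt(((-5 - 4*(-5)) + 1*(-25)) - 42417) = sqrt(((-5 + 20) - 25) - 42417) = sqrt((15 - 25) - 42417) = sqrt(-10 - 42417) = sqrt(-42427) = I*sqrt(42427)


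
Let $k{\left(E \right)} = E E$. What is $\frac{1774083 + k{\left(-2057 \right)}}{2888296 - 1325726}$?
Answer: $\frac{3002666}{781285} \approx 3.8432$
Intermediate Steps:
$k{\left(E \right)} = E^{2}$
$\frac{1774083 + k{\left(-2057 \right)}}{2888296 - 1325726} = \frac{1774083 + \left(-2057\right)^{2}}{2888296 - 1325726} = \frac{1774083 + 4231249}{1562570} = 6005332 \cdot \frac{1}{1562570} = \frac{3002666}{781285}$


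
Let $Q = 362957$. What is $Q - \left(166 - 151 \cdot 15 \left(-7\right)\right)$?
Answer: $346936$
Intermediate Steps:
$Q - \left(166 - 151 \cdot 15 \left(-7\right)\right) = 362957 - \left(166 - 151 \cdot 15 \left(-7\right)\right) = 362957 - \left(166 - -15855\right) = 362957 - \left(166 + 15855\right) = 362957 - 16021 = 346936$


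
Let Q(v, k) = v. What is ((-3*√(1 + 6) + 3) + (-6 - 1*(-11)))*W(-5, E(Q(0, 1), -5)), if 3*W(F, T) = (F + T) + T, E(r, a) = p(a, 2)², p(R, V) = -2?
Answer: 8 - 3*√7 ≈ 0.062746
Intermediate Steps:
E(r, a) = 4 (E(r, a) = (-2)² = 4)
W(F, T) = F/3 + 2*T/3 (W(F, T) = ((F + T) + T)/3 = (F + 2*T)/3 = F/3 + 2*T/3)
((-3*√(1 + 6) + 3) + (-6 - 1*(-11)))*W(-5, E(Q(0, 1), -5)) = ((-3*√(1 + 6) + 3) + (-6 - 1*(-11)))*((⅓)*(-5) + (⅔)*4) = ((-3*√7 + 3) + (-6 + 11))*(-5/3 + 8/3) = ((3 - 3*√7) + 5)*1 = (8 - 3*√7)*1 = 8 - 3*√7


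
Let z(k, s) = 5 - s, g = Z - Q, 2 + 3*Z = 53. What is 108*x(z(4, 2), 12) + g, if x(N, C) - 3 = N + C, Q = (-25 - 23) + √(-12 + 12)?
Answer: 2009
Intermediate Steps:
Z = 17 (Z = -⅔ + (⅓)*53 = -⅔ + 53/3 = 17)
Q = -48 (Q = -48 + √0 = -48 + 0 = -48)
g = 65 (g = 17 - 1*(-48) = 17 + 48 = 65)
x(N, C) = 3 + C + N (x(N, C) = 3 + (N + C) = 3 + (C + N) = 3 + C + N)
108*x(z(4, 2), 12) + g = 108*(3 + 12 + (5 - 1*2)) + 65 = 108*(3 + 12 + (5 - 2)) + 65 = 108*(3 + 12 + 3) + 65 = 108*18 + 65 = 1944 + 65 = 2009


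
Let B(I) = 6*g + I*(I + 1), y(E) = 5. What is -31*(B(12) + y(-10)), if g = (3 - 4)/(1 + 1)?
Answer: -4898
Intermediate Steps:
g = -½ (g = -1/2 = -1*½ = -½ ≈ -0.50000)
B(I) = -3 + I*(1 + I) (B(I) = 6*(-½) + I*(I + 1) = -3 + I*(1 + I))
-31*(B(12) + y(-10)) = -31*((-3 + 12 + 12²) + 5) = -31*((-3 + 12 + 144) + 5) = -31*(153 + 5) = -31*158 = -4898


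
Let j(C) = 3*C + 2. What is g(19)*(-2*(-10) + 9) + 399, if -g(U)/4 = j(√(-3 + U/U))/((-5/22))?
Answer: 7099/5 + 7656*I*√2/5 ≈ 1419.8 + 2165.4*I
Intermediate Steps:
j(C) = 2 + 3*C
g(U) = 176/5 + 264*I*√2/5 (g(U) = -4*(2 + 3*√(-3 + U/U))/((-5/22)) = -4*(2 + 3*√(-3 + 1))/((-5*1/22)) = -4*(2 + 3*√(-2))/(-5/22) = -4*(2 + 3*(I*√2))*(-22)/5 = -4*(2 + 3*I*√2)*(-22)/5 = -4*(-44/5 - 66*I*√2/5) = 176/5 + 264*I*√2/5)
g(19)*(-2*(-10) + 9) + 399 = (176/5 + 264*I*√2/5)*(-2*(-10) + 9) + 399 = (176/5 + 264*I*√2/5)*(20 + 9) + 399 = (176/5 + 264*I*√2/5)*29 + 399 = (5104/5 + 7656*I*√2/5) + 399 = 7099/5 + 7656*I*√2/5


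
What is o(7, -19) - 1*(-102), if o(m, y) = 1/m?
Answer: 715/7 ≈ 102.14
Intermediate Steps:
o(7, -19) - 1*(-102) = 1/7 - 1*(-102) = ⅐ + 102 = 715/7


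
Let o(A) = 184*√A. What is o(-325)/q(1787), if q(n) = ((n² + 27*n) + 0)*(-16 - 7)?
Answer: -20*I*√13/1620809 ≈ -4.4491e-5*I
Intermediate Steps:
q(n) = -621*n - 23*n² (q(n) = (n² + 27*n)*(-23) = -621*n - 23*n²)
o(-325)/q(1787) = (184*√(-325))/((-23*1787*(27 + 1787))) = (184*(5*I*√13))/((-23*1787*1814)) = (920*I*√13)/(-74557214) = (920*I*√13)*(-1/74557214) = -20*I*√13/1620809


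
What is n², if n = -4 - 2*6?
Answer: 256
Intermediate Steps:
n = -16 (n = -4 - 12 = -16)
n² = (-16)² = 256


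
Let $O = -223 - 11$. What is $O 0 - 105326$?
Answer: $-105326$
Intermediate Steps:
$O = -234$
$O 0 - 105326 = \left(-234\right) 0 - 105326 = 0 - 105326 = -105326$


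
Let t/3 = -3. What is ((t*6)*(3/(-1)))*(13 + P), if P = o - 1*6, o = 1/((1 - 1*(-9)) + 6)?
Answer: 9153/8 ≈ 1144.1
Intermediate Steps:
t = -9 (t = 3*(-3) = -9)
o = 1/16 (o = 1/((1 + 9) + 6) = 1/(10 + 6) = 1/16 ≈ 0.062500)
P = -95/16 (P = 1/16 - 1*6 = 1/16 - 6 = -95/16 ≈ -5.9375)
((t*6)*(3/(-1)))*(13 + P) = ((-9*6)*(3/(-1)))*(13 - 95/16) = -162*(-1)*(113/16) = -54*(-3)*(113/16) = 162*(113/16) = 9153/8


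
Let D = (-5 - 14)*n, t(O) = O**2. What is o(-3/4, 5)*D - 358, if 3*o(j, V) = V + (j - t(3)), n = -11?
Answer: -8267/12 ≈ -688.92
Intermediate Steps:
o(j, V) = -3 + V/3 + j/3 (o(j, V) = (V + (j - 1*3**2))/3 = (V + (j - 1*9))/3 = (V + (j - 9))/3 = (V + (-9 + j))/3 = (-9 + V + j)/3 = -3 + V/3 + j/3)
D = 209 (D = (-5 - 14)*(-11) = -19*(-11) = 209)
o(-3/4, 5)*D - 358 = (-3 + (1/3)*5 + (-3/4)/3)*209 - 358 = (-3 + 5/3 + (-3*1/4)/3)*209 - 358 = (-3 + 5/3 + (1/3)*(-3/4))*209 - 358 = (-3 + 5/3 - 1/4)*209 - 358 = -19/12*209 - 358 = -3971/12 - 358 = -8267/12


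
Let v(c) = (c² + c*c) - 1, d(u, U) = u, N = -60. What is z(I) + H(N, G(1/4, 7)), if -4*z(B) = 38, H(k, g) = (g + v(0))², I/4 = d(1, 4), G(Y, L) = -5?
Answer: 53/2 ≈ 26.500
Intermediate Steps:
v(c) = -1 + 2*c² (v(c) = (c² + c²) - 1 = 2*c² - 1 = -1 + 2*c²)
I = 4 (I = 4*1 = 4)
H(k, g) = (-1 + g)² (H(k, g) = (g + (-1 + 2*0²))² = (g + (-1 + 2*0))² = (g + (-1 + 0))² = (g - 1)² = (-1 + g)²)
z(B) = -19/2 (z(B) = -¼*38 = -19/2)
z(I) + H(N, G(1/4, 7)) = -19/2 + (1 - 1*(-5))² = -19/2 + (1 + 5)² = -19/2 + 6² = -19/2 + 36 = 53/2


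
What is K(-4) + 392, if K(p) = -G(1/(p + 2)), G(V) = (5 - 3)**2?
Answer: 388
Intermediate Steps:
G(V) = 4 (G(V) = 2**2 = 4)
K(p) = -4 (K(p) = -1*4 = -4)
K(-4) + 392 = -4 + 392 = 388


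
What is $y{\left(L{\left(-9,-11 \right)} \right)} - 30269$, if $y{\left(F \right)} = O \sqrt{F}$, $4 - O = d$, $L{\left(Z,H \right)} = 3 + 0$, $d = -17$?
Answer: $-30269 + 21 \sqrt{3} \approx -30233.0$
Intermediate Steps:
$L{\left(Z,H \right)} = 3$
$O = 21$ ($O = 4 - -17 = 4 + 17 = 21$)
$y{\left(F \right)} = 21 \sqrt{F}$
$y{\left(L{\left(-9,-11 \right)} \right)} - 30269 = 21 \sqrt{3} - 30269 = -30269 + 21 \sqrt{3}$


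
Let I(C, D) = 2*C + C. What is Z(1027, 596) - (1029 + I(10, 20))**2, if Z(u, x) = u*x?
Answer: -509389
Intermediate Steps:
I(C, D) = 3*C
Z(1027, 596) - (1029 + I(10, 20))**2 = 1027*596 - (1029 + 3*10)**2 = 612092 - (1029 + 30)**2 = 612092 - 1*1059**2 = 612092 - 1*1121481 = 612092 - 1121481 = -509389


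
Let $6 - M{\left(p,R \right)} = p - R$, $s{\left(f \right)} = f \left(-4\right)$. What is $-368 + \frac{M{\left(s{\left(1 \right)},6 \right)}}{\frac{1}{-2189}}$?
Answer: $-35392$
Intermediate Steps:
$s{\left(f \right)} = - 4 f$
$M{\left(p,R \right)} = 6 + R - p$ ($M{\left(p,R \right)} = 6 - \left(p - R\right) = 6 + \left(R - p\right) = 6 + R - p$)
$-368 + \frac{M{\left(s{\left(1 \right)},6 \right)}}{\frac{1}{-2189}} = -368 + \frac{6 + 6 - \left(-4\right) 1}{\frac{1}{-2189}} = -368 + \frac{6 + 6 - -4}{- \frac{1}{2189}} = -368 + \left(6 + 6 + 4\right) \left(-2189\right) = -368 + 16 \left(-2189\right) = -368 - 35024 = -35392$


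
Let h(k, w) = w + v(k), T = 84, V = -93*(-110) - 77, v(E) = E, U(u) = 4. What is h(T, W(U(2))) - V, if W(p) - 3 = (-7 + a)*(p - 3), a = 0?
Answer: -10073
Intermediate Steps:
W(p) = 24 - 7*p (W(p) = 3 + (-7 + 0)*(p - 3) = 3 - 7*(-3 + p) = 3 + (21 - 7*p) = 24 - 7*p)
V = 10153 (V = 10230 - 77 = 10153)
h(k, w) = k + w (h(k, w) = w + k = k + w)
h(T, W(U(2))) - V = (84 + (24 - 7*4)) - 1*10153 = (84 + (24 - 28)) - 10153 = (84 - 4) - 10153 = 80 - 10153 = -10073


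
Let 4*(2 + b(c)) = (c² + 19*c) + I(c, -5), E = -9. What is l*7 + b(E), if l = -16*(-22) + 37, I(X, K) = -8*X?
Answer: 5433/2 ≈ 2716.5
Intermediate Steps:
l = 389 (l = 352 + 37 = 389)
b(c) = -2 + c²/4 + 11*c/4 (b(c) = -2 + ((c² + 19*c) - 8*c)/4 = -2 + (c² + 11*c)/4 = -2 + (c²/4 + 11*c/4) = -2 + c²/4 + 11*c/4)
l*7 + b(E) = 389*7 + (-2 + (¼)*(-9)² + (11/4)*(-9)) = 2723 + (-2 + (¼)*81 - 99/4) = 2723 + (-2 + 81/4 - 99/4) = 2723 - 13/2 = 5433/2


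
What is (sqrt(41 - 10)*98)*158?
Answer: 15484*sqrt(31) ≈ 86211.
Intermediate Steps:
(sqrt(41 - 10)*98)*158 = (sqrt(31)*98)*158 = (98*sqrt(31))*158 = 15484*sqrt(31)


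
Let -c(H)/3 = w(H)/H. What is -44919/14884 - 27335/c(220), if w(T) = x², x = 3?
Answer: 89506697987/401868 ≈ 2.2273e+5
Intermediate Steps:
w(T) = 9 (w(T) = 3² = 9)
c(H) = -27/H
-44919/14884 - 27335/c(220) = -44919/14884 - 27335/((-27/220)) = -44919*1/14884 - 27335/((-27*1/220)) = -44919/14884 - 27335/(-27/220) = -44919/14884 - 27335*(-220/27) = -44919/14884 + 6013700/27 = 89506697987/401868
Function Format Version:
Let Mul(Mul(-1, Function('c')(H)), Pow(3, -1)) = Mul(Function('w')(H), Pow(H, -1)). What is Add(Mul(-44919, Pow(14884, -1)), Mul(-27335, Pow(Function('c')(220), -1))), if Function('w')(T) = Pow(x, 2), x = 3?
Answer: Rational(89506697987, 401868) ≈ 2.2273e+5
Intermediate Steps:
Function('w')(T) = 9 (Function('w')(T) = Pow(3, 2) = 9)
Function('c')(H) = Mul(-27, Pow(H, -1)) (Function('c')(H) = Mul(-3, Mul(9, Pow(H, -1))) = Mul(-27, Pow(H, -1)))
Add(Mul(-44919, Pow(14884, -1)), Mul(-27335, Pow(Function('c')(220), -1))) = Add(Mul(-44919, Pow(14884, -1)), Mul(-27335, Pow(Mul(-27, Pow(220, -1)), -1))) = Add(Mul(-44919, Rational(1, 14884)), Mul(-27335, Pow(Mul(-27, Rational(1, 220)), -1))) = Add(Rational(-44919, 14884), Mul(-27335, Pow(Rational(-27, 220), -1))) = Add(Rational(-44919, 14884), Mul(-27335, Rational(-220, 27))) = Add(Rational(-44919, 14884), Rational(6013700, 27)) = Rational(89506697987, 401868)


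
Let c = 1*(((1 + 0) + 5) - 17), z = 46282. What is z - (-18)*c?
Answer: 46084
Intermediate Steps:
c = -11 (c = 1*((1 + 5) - 17) = 1*(6 - 17) = 1*(-11) = -11)
z - (-18)*c = 46282 - (-18)*(-11) = 46282 - 1*198 = 46282 - 198 = 46084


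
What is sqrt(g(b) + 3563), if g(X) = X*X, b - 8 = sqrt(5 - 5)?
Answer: 3*sqrt(403) ≈ 60.225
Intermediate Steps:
b = 8 (b = 8 + sqrt(5 - 5) = 8 + sqrt(0) = 8 + 0 = 8)
g(X) = X**2
sqrt(g(b) + 3563) = sqrt(8**2 + 3563) = sqrt(64 + 3563) = sqrt(3627) = 3*sqrt(403)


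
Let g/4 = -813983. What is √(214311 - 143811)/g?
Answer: -5*√705/1627966 ≈ -8.1549e-5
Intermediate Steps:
g = -3255932 (g = 4*(-813983) = -3255932)
√(214311 - 143811)/g = √(214311 - 143811)/(-3255932) = √70500*(-1/3255932) = (10*√705)*(-1/3255932) = -5*√705/1627966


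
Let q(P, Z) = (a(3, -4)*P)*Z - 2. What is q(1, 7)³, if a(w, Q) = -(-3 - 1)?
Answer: 17576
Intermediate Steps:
a(w, Q) = 4 (a(w, Q) = -1*(-4) = 4)
q(P, Z) = -2 + 4*P*Z (q(P, Z) = (4*P)*Z - 2 = 4*P*Z - 2 = -2 + 4*P*Z)
q(1, 7)³ = (-2 + 4*1*7)³ = (-2 + 28)³ = 26³ = 17576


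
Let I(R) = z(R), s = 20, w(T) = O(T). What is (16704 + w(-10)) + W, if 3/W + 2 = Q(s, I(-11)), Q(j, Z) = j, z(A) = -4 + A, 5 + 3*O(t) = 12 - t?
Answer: 100259/6 ≈ 16710.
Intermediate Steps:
O(t) = 7/3 - t/3 (O(t) = -5/3 + (12 - t)/3 = -5/3 + (4 - t/3) = 7/3 - t/3)
w(T) = 7/3 - T/3
I(R) = -4 + R
W = 1/6 (W = 3/(-2 + 20) = 3/18 = 3*(1/18) = 1/6 ≈ 0.16667)
(16704 + w(-10)) + W = (16704 + (7/3 - 1/3*(-10))) + 1/6 = (16704 + (7/3 + 10/3)) + 1/6 = (16704 + 17/3) + 1/6 = 50129/3 + 1/6 = 100259/6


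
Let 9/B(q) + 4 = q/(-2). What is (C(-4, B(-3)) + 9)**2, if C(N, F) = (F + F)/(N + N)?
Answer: 9801/100 ≈ 98.010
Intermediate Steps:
B(q) = 9/(-4 - q/2) (B(q) = 9/(-4 + q/(-2)) = 9/(-4 + q*(-1/2)) = 9/(-4 - q/2))
C(N, F) = F/N (C(N, F) = (2*F)/((2*N)) = (2*F)*(1/(2*N)) = F/N)
(C(-4, B(-3)) + 9)**2 = (-18/(8 - 3)/(-4) + 9)**2 = (-18/5*(-1/4) + 9)**2 = (9/10 + 9)**2 = (99/10)**2 = 9801/100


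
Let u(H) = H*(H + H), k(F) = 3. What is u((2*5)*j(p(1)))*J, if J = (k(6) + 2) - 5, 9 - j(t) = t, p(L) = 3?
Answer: 0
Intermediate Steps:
j(t) = 9 - t
u(H) = 2*H² (u(H) = H*(2*H) = 2*H²)
J = 0 (J = (3 + 2) - 5 = 5 - 5 = 0)
u((2*5)*j(p(1)))*J = (2*((2*5)*(9 - 1*3))²)*0 = (2*(10*(9 - 3))²)*0 = (2*(10*6)²)*0 = (2*60²)*0 = (2*3600)*0 = 7200*0 = 0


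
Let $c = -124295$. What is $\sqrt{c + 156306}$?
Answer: $\sqrt{32011} \approx 178.92$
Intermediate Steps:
$\sqrt{c + 156306} = \sqrt{-124295 + 156306} = \sqrt{32011}$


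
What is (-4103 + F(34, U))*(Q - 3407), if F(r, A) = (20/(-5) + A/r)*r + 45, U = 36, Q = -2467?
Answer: 24424092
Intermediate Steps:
F(r, A) = 45 + r*(-4 + A/r) (F(r, A) = (20*(-⅕) + A/r)*r + 45 = (-4 + A/r)*r + 45 = r*(-4 + A/r) + 45 = 45 + r*(-4 + A/r))
(-4103 + F(34, U))*(Q - 3407) = (-4103 + (45 + 36 - 4*34))*(-2467 - 3407) = (-4103 + (45 + 36 - 136))*(-5874) = (-4103 - 55)*(-5874) = -4158*(-5874) = 24424092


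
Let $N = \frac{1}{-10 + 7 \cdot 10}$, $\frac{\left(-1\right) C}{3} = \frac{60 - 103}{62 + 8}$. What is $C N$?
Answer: $\frac{43}{1400} \approx 0.030714$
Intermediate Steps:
$C = \frac{129}{70}$ ($C = - 3 \frac{60 - 103}{62 + 8} = - 3 \left(- \frac{43}{70}\right) = - 3 \left(\left(-43\right) \frac{1}{70}\right) = \left(-3\right) \left(- \frac{43}{70}\right) = \frac{129}{70} \approx 1.8429$)
$N = \frac{1}{60}$ ($N = \frac{1}{-10 + 70} = \frac{1}{60} \approx 0.016667$)
$C N = \frac{129}{70} \cdot \frac{1}{60} = \frac{43}{1400}$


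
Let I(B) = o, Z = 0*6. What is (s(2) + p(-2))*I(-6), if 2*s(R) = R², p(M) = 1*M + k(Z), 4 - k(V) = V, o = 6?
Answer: 24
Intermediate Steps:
Z = 0
k(V) = 4 - V
p(M) = 4 + M (p(M) = 1*M + (4 - 1*0) = M + (4 + 0) = M + 4 = 4 + M)
s(R) = R²/2
I(B) = 6
(s(2) + p(-2))*I(-6) = ((½)*2² + (4 - 2))*6 = ((½)*4 + 2)*6 = (2 + 2)*6 = 4*6 = 24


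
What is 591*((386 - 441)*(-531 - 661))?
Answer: 38745960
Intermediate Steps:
591*((386 - 441)*(-531 - 661)) = 591*(-55*(-1192)) = 591*65560 = 38745960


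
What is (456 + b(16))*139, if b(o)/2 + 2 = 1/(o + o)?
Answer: 1005387/16 ≈ 62837.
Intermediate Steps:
b(o) = -4 + 1/o (b(o) = -4 + 2/(o + o) = -4 + 2/((2*o)) = -4 + 2*(1/(2*o)) = -4 + 1/o)
(456 + b(16))*139 = (456 + (-4 + 1/16))*139 = (456 - 63/16)*139 = (7233/16)*139 = 1005387/16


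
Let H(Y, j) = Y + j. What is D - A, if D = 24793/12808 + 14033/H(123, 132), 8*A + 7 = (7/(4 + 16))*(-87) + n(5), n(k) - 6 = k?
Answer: 157484179/2612832 ≈ 60.273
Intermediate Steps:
n(k) = 6 + k
A = -529/160 (A = -7/8 + ((7/(4 + 16))*(-87) + (6 + 5))/8 = -7/8 + ((7/20)*(-87) + 11)/8 = -7/8 + (-609/20 + 11)/8 = -7/8 + (⅛)*(-389/20) = -7/8 - 389/160 = -529/160 ≈ -3.3063)
D = 186056879/3266040 (D = 24793/12808 + 14033/(123 + 132) = 24793*(1/12808) + 14033/255 = 24793/12808 + 14033*(1/255) = 24793/12808 + 14033/255 = 186056879/3266040 ≈ 56.967)
D - A = 186056879/3266040 - 1*(-529/160) = 186056879/3266040 + 529/160 = 157484179/2612832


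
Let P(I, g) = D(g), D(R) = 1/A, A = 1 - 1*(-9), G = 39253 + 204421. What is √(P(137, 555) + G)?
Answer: 3*√2707490/10 ≈ 493.63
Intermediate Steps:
G = 243674
A = 10 (A = 1 + 9 = 10)
D(R) = ⅒ (D(R) = 1/10 = ⅒)
P(I, g) = ⅒
√(P(137, 555) + G) = √(⅒ + 243674) = √(2436741/10) = 3*√2707490/10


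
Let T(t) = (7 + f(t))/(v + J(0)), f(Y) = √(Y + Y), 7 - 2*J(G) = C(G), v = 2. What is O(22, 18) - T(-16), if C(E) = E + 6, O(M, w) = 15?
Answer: 61/5 - 8*I*√2/5 ≈ 12.2 - 2.2627*I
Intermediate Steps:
C(E) = 6 + E
J(G) = ½ - G/2 (J(G) = 7/2 - (6 + G)/2 = 7/2 + (-3 - G/2) = ½ - G/2)
f(Y) = √2*√Y (f(Y) = √(2*Y) = √2*√Y)
T(t) = 14/5 + 2*√2*√t/5 (T(t) = (7 + √2*√t)/(2 + (½ - ½*0)) = (7 + √2*√t)/(2 + (½ + 0)) = (7 + √2*√t)/(2 + ½) = (7 + √2*√t)/(5/2) = (7 + √2*√t)*(⅖) = 14/5 + 2*√2*√t/5)
O(22, 18) - T(-16) = 15 - (14/5 + 2*√2*√(-16)/5) = 15 - (14/5 + 2*√2*(4*I)/5) = 15 - (14/5 + 8*I*√2/5) = 15 + (-14/5 - 8*I*√2/5) = 61/5 - 8*I*√2/5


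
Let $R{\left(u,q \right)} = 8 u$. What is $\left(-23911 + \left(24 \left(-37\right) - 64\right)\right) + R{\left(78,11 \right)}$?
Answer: $-24239$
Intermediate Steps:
$\left(-23911 + \left(24 \left(-37\right) - 64\right)\right) + R{\left(78,11 \right)} = \left(-23911 + \left(24 \left(-37\right) - 64\right)\right) + 8 \cdot 78 = \left(-23911 - 952\right) + 624 = -24863 + 624 = -24239$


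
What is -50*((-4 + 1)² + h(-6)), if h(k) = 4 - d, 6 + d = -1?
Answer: -1000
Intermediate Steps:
d = -7 (d = -6 - 1 = -7)
h(k) = 11 (h(k) = 4 - 1*(-7) = 4 + 7 = 11)
-50*((-4 + 1)² + h(-6)) = -50*((-4 + 1)² + 11) = -50*((-3)² + 11) = -50*(9 + 11) = -50*20 = -1000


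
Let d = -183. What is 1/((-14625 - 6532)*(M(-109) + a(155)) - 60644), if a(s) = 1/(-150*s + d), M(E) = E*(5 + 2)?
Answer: 23433/376852971808 ≈ 6.2181e-8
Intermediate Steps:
M(E) = 7*E (M(E) = E*7 = 7*E)
a(s) = 1/(-183 - 150*s) (a(s) = 1/(-150*s - 183) = 1/(-183 - 150*s))
1/((-14625 - 6532)*(M(-109) + a(155)) - 60644) = 1/((-14625 - 6532)*(7*(-109) - 1/(183 + 150*155)) - 60644) = 1/(-21157*(-763 - 1/(183 + 23250)) - 60644) = 1/(-21157*(-763 - 1/23433) - 60644) = 1/(-21157*(-17879380/23433) - 60644) = 1/(378274042660/23433 - 60644) = 1/(376852971808/23433) = 23433/376852971808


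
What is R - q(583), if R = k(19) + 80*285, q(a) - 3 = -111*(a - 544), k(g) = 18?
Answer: 27144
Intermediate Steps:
q(a) = 60387 - 111*a (q(a) = 3 - 111*(a - 544) = 3 - 111*(-544 + a) = 3 + (60384 - 111*a) = 60387 - 111*a)
R = 22818 (R = 18 + 80*285 = 18 + 22800 = 22818)
R - q(583) = 22818 - (60387 - 111*583) = 22818 - (60387 - 64713) = 22818 - 1*(-4326) = 22818 + 4326 = 27144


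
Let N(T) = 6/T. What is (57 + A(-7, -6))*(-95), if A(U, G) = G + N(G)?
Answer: -4750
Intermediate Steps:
A(U, G) = G + 6/G
(57 + A(-7, -6))*(-95) = (57 + (-6 + 6/(-6)))*(-95) = (57 + (-6 + 6*(-⅙)))*(-95) = (57 + (-6 - 1))*(-95) = (57 - 7)*(-95) = 50*(-95) = -4750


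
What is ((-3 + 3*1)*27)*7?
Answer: 0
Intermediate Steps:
((-3 + 3*1)*27)*7 = ((-3 + 3)*27)*7 = (0*27)*7 = 0*7 = 0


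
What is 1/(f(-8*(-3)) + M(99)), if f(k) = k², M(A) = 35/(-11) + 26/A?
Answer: 99/56735 ≈ 0.0017450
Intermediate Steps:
M(A) = -35/11 + 26/A (M(A) = 35*(-1/11) + 26/A = -35/11 + 26/A)
1/(f(-8*(-3)) + M(99)) = 1/((-8*(-3))² + (-35/11 + 26/99)) = 1/(24² + (-35/11 + 26*(1/99))) = 1/(576 + (-35/11 + 26/99)) = 1/(576 - 289/99) = 1/(56735/99) = 99/56735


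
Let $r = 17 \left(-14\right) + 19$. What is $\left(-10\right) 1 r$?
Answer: $2190$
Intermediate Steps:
$r = -219$ ($r = -238 + 19 = -219$)
$\left(-10\right) 1 r = \left(-10\right) 1 \left(-219\right) = \left(-10\right) \left(-219\right) = 2190$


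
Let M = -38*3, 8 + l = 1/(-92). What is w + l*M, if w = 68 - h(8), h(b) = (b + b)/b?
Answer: 45045/46 ≈ 979.24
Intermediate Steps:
l = -737/92 (l = -8 + 1/(-92) = -8 - 1/92 = -737/92 ≈ -8.0109)
h(b) = 2 (h(b) = (2*b)/b = 2)
w = 66 (w = 68 - 1*2 = 68 - 2 = 66)
M = -114
w + l*M = 66 - 737/92*(-114) = 66 + 42009/46 = 45045/46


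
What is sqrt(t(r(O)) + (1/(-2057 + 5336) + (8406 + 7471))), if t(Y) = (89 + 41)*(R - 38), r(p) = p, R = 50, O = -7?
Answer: 2*sqrt(46869963699)/3279 ≈ 132.05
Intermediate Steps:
t(Y) = 1560 (t(Y) = (89 + 41)*(50 - 38) = 130*12 = 1560)
sqrt(t(r(O)) + (1/(-2057 + 5336) + (8406 + 7471))) = sqrt(1560 + (1/(-2057 + 5336) + (8406 + 7471))) = sqrt(1560 + (1/3279 + 15877)) = sqrt(1560 + 52060684/3279) = sqrt(57175924/3279) = 2*sqrt(46869963699)/3279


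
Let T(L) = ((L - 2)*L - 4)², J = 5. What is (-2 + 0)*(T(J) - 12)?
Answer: -218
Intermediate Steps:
T(L) = (-4 + L*(-2 + L))² (T(L) = ((-2 + L)*L - 4)² = (L*(-2 + L) - 4)² = (-4 + L*(-2 + L))²)
(-2 + 0)*(T(J) - 12) = (-2 + 0)*((4 - 1*5² + 2*5)² - 12) = -2*((4 - 1*25 + 10)² - 12) = -2*((4 - 25 + 10)² - 12) = -2*((-11)² - 12) = -2*(121 - 12) = -2*109 = -218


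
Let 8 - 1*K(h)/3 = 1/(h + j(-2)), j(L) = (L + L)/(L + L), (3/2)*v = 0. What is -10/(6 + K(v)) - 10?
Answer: -280/27 ≈ -10.370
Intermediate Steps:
v = 0 (v = (⅔)*0 = 0)
j(L) = 1 (j(L) = (2*L)/((2*L)) = (2*L)*(1/(2*L)) = 1)
K(h) = 24 - 3/(1 + h) (K(h) = 24 - 3/(h + 1) = 24 - 3/(1 + h))
-10/(6 + K(v)) - 10 = -10/(6 + 3*(7 + 8*0)/(1 + 0)) - 10 = -10/(6 + 3*(7 + 0)/1) - 10 = -10/(6 + 3*1*7) - 10 = -10/(6 + 21) - 10 = -10/27 - 10 = -280/27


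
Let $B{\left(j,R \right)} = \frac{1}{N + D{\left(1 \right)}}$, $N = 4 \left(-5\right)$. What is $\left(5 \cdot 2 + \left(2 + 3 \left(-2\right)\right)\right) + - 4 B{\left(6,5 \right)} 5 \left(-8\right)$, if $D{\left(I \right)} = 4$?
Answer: $-4$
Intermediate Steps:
$N = -20$
$B{\left(j,R \right)} = - \frac{1}{16}$ ($B{\left(j,R \right)} = \frac{1}{-20 + 4} = \frac{1}{-16} = - \frac{1}{16}$)
$\left(5 \cdot 2 + \left(2 + 3 \left(-2\right)\right)\right) + - 4 B{\left(6,5 \right)} 5 \left(-8\right) = \left(5 \cdot 2 + \left(2 + 3 \left(-2\right)\right)\right) + \left(-4\right) \left(- \frac{1}{16}\right) 5 \left(-8\right) = \left(10 + \left(2 - 6\right)\right) + \frac{1}{4} \cdot 5 \left(-8\right) = \left(10 - 4\right) + \frac{5}{4} \left(-8\right) = 6 - 10 = -4$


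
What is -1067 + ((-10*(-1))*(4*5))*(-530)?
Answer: -107067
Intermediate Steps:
-1067 + ((-10*(-1))*(4*5))*(-530) = -1067 + (10*20)*(-530) = -1067 + 200*(-530) = -1067 - 106000 = -107067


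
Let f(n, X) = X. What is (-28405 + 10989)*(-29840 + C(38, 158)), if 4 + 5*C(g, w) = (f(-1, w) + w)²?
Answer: 859444768/5 ≈ 1.7189e+8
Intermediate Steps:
C(g, w) = -⅘ + 4*w²/5 (C(g, w) = -⅘ + (w + w)²/5 = -⅘ + (2*w)²/5 = -⅘ + (4*w²)/5 = -⅘ + 4*w²/5)
(-28405 + 10989)*(-29840 + C(38, 158)) = (-28405 + 10989)*(-29840 + (-⅘ + (⅘)*158²)) = -17416*(-29840 + (-⅘ + (⅘)*24964)) = -17416*(-29840 + (-⅘ + 99856/5)) = -17416*(-29840 + 99852/5) = -17416*(-49348/5) = 859444768/5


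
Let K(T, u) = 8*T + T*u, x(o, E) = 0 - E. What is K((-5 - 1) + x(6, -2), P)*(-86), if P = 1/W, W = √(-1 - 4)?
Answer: 2752 - 344*I*√5/5 ≈ 2752.0 - 153.84*I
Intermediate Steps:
W = I*√5 (W = √(-5) = I*√5 ≈ 2.2361*I)
x(o, E) = -E
P = -I*√5/5 (P = 1/(I*√5) = -I*√5/5 ≈ -0.44721*I)
K((-5 - 1) + x(6, -2), P)*(-86) = (((-5 - 1) - 1*(-2))*(8 - I*√5/5))*(-86) = ((-6 + 2)*(8 - I*√5/5))*(-86) = -4*(8 - I*√5/5)*(-86) = (-32 + 4*I*√5/5)*(-86) = 2752 - 344*I*√5/5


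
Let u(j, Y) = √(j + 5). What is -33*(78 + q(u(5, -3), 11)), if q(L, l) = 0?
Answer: -2574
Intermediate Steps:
u(j, Y) = √(5 + j)
-33*(78 + q(u(5, -3), 11)) = -33*(78 + 0) = -33*78 = -2574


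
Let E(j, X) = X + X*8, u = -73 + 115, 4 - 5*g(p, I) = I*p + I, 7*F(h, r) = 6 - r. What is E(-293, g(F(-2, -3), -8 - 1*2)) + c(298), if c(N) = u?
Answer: 3162/35 ≈ 90.343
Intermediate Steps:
F(h, r) = 6/7 - r/7 (F(h, r) = (6 - r)/7 = 6/7 - r/7)
g(p, I) = ⅘ - I/5 - I*p/5 (g(p, I) = ⅘ - (I*p + I)/5 = ⅘ - (I + I*p)/5 = ⅘ + (-I/5 - I*p/5) = ⅘ - I/5 - I*p/5)
u = 42
E(j, X) = 9*X (E(j, X) = X + 8*X = 9*X)
c(N) = 42
E(-293, g(F(-2, -3), -8 - 1*2)) + c(298) = 9*(⅘ - (-8 - 1*2)/5 - (-8 - 1*2)*(6/7 - ⅐*(-3))/5) + 42 = 9*(⅘ - (-8 - 2)/5 - (-8 - 2)*(6/7 + 3/7)/5) + 42 = 9*(⅘ - ⅕*(-10) - ⅕*(-10)*9/7) + 42 = 9*(⅘ + 2 + 18/7) + 42 = 9*(188/35) + 42 = 1692/35 + 42 = 3162/35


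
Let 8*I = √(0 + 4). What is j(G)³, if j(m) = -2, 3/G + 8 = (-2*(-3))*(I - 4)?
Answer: -8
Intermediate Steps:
I = ¼ (I = √(0 + 4)/8 = √4/8 = (⅛)*2 = ¼ ≈ 0.25000)
G = -6/61 (G = 3/(-8 + (-2*(-3))*(¼ - 4)) = 3/(-8 + 6*(-15/4)) = 3/(-8 - 45/2) = 3/(-61/2) = 3*(-2/61) = -6/61 ≈ -0.098361)
j(G)³ = (-2)³ = -8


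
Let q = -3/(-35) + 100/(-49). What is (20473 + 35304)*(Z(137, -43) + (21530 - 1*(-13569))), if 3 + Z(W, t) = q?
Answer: 479572932857/245 ≈ 1.9574e+9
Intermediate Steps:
q = -479/245 (q = -3*(-1/35) + 100*(-1/49) = 3/35 - 100/49 = -479/245 ≈ -1.9551)
Z(W, t) = -1214/245 (Z(W, t) = -3 - 479/245 = -1214/245)
(20473 + 35304)*(Z(137, -43) + (21530 - 1*(-13569))) = (20473 + 35304)*(-1214/245 + (21530 - 1*(-13569))) = 55777*(-1214/245 + (21530 + 13569)) = 55777*(-1214/245 + 35099) = 55777*(8598041/245) = 479572932857/245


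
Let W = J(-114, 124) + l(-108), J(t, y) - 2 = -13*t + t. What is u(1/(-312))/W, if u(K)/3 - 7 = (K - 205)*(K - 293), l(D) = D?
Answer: 5847804145/40949376 ≈ 142.81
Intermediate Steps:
J(t, y) = 2 - 12*t (J(t, y) = 2 + (-13*t + t) = 2 - 12*t)
u(K) = 21 + 3*(-293 + K)*(-205 + K) (u(K) = 21 + 3*((K - 205)*(K - 293)) = 21 + 3*((-205 + K)*(-293 + K)) = 21 + 3*((-293 + K)*(-205 + K)) = 21 + 3*(-293 + K)*(-205 + K))
W = 1262 (W = (2 - 12*(-114)) - 108 = (2 + 1368) - 108 = 1370 - 108 = 1262)
u(1/(-312))/W = (180216 - 1494/(-312) + 3*(1/(-312))²)/1262 = (180216 - 1494*(-1/312) + 3*(-1/312)²)*(1/1262) = (180216 + 249/52 + 3*(1/97344))*(1/1262) = (180216 + 249/52 + 1/32448)*(1/1262) = (5847804145/32448)*(1/1262) = 5847804145/40949376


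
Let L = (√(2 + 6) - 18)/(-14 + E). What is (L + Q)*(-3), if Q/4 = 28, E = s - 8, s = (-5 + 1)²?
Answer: -345 + √2 ≈ -343.59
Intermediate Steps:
s = 16 (s = (-4)² = 16)
E = 8 (E = 16 - 8 = 8)
Q = 112 (Q = 4*28 = 112)
L = 3 - √2/3 (L = (√(2 + 6) - 18)/(-14 + 8) = (√8 - 18)/(-6) = (2*√2 - 18)*(-⅙) = (-18 + 2*√2)*(-⅙) = 3 - √2/3 ≈ 2.5286)
(L + Q)*(-3) = ((3 - √2/3) + 112)*(-3) = (115 - √2/3)*(-3) = -345 + √2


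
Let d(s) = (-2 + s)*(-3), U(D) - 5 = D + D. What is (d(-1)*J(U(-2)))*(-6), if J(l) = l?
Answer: -54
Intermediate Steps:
U(D) = 5 + 2*D (U(D) = 5 + (D + D) = 5 + 2*D)
d(s) = 6 - 3*s
(d(-1)*J(U(-2)))*(-6) = ((6 - 3*(-1))*(5 + 2*(-2)))*(-6) = ((6 + 3)*(5 - 4))*(-6) = (9*1)*(-6) = 9*(-6) = -54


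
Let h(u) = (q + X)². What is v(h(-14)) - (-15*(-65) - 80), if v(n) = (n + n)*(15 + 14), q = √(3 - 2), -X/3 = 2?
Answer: 555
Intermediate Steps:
X = -6 (X = -3*2 = -6)
q = 1 (q = √1 = 1)
h(u) = 25 (h(u) = (1 - 6)² = (-5)² = 25)
v(n) = 58*n (v(n) = (2*n)*29 = 58*n)
v(h(-14)) - (-15*(-65) - 80) = 58*25 - (-15*(-65) - 80) = 1450 - (975 - 80) = 1450 - 1*895 = 1450 - 895 = 555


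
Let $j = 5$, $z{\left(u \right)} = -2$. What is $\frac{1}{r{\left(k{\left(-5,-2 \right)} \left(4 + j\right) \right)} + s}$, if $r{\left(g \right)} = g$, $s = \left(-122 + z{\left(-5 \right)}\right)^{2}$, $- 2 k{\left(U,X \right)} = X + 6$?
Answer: $\frac{1}{15358} \approx 6.5113 \cdot 10^{-5}$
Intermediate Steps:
$k{\left(U,X \right)} = -3 - \frac{X}{2}$ ($k{\left(U,X \right)} = - \frac{X + 6}{2} = - \frac{6 + X}{2} = -3 - \frac{X}{2}$)
$s = 15376$ ($s = \left(-122 - 2\right)^{2} = \left(-124\right)^{2} = 15376$)
$\frac{1}{r{\left(k{\left(-5,-2 \right)} \left(4 + j\right) \right)} + s} = \frac{1}{\left(-3 - -1\right) \left(4 + 5\right) + 15376} = \frac{1}{\left(-3 + 1\right) 9 + 15376} = \frac{1}{\left(-2\right) 9 + 15376} = \frac{1}{-18 + 15376} = \frac{1}{15358}$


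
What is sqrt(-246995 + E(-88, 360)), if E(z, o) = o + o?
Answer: 5*I*sqrt(9851) ≈ 496.26*I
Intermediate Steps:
E(z, o) = 2*o
sqrt(-246995 + E(-88, 360)) = sqrt(-246995 + 2*360) = sqrt(-246995 + 720) = sqrt(-246275) = 5*I*sqrt(9851)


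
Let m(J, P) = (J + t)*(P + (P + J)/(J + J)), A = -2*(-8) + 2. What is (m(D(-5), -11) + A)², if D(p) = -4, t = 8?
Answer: 1369/4 ≈ 342.25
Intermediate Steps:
A = 18 (A = 16 + 2 = 18)
m(J, P) = (8 + J)*(P + (J + P)/(2*J)) (m(J, P) = (J + 8)*(P + (P + J)/(J + J)) = (8 + J)*(P + (J + P)/((2*J))) = (8 + J)*(P + (J + P)*(1/(2*J))) = (8 + J)*(P + (J + P)/(2*J)))
(m(D(-5), -11) + A)² = ((4 + (½)*(-4) + (17/2)*(-11) - 4*(-11) + 4*(-11)/(-4)) + 18)² = ((4 - 2 - 187/2 + 44 + 4*(-11)*(-¼)) + 18)² = ((4 - 2 - 187/2 + 44 + 11) + 18)² = (-73/2 + 18)² = (-37/2)² = 1369/4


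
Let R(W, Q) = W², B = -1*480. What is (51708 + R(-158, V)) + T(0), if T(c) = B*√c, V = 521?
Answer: 76672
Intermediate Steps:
B = -480
T(c) = -480*√c
(51708 + R(-158, V)) + T(0) = (51708 + (-158)²) - 480*√0 = (51708 + 24964) - 480*0 = 76672 + 0 = 76672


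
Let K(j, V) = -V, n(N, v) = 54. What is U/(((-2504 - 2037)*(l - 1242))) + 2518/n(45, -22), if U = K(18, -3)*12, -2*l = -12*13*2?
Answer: 1034798701/22191867 ≈ 46.630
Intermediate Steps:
l = 156 (l = -(-12*13)*2/2 = -(-78)*2 = -1/2*(-312) = 156)
U = 36 (U = -1*(-3)*12 = 3*12 = 36)
U/(((-2504 - 2037)*(l - 1242))) + 2518/n(45, -22) = 36/(((-2504 - 2037)*(156 - 1242))) + 2518/54 = 36/((-4541*(-1086))) + 2518*(1/54) = 36/4931526 + 1259/27 = 36*(1/4931526) + 1259/27 = 6/821921 + 1259/27 = 1034798701/22191867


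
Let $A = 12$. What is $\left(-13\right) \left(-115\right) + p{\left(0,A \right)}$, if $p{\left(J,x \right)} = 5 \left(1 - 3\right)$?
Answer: $1485$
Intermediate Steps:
$p{\left(J,x \right)} = -10$ ($p{\left(J,x \right)} = 5 \left(-2\right) = -10$)
$\left(-13\right) \left(-115\right) + p{\left(0,A \right)} = \left(-13\right) \left(-115\right) - 10 = 1495 - 10 = 1485$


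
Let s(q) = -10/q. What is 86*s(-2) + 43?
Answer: 473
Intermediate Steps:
86*s(-2) + 43 = 86*(-10/(-2)) + 43 = 86*(-10*(-½)) + 43 = 86*5 + 43 = 430 + 43 = 473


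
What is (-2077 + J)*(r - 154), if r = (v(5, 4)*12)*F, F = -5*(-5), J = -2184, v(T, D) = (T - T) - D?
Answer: 5769394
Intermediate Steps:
v(T, D) = -D (v(T, D) = 0 - D = -D)
F = 25
r = -1200 (r = (-1*4*12)*25 = -4*12*25 = -48*25 = -1200)
(-2077 + J)*(r - 154) = (-2077 - 2184)*(-1200 - 154) = -4261*(-1354) = 5769394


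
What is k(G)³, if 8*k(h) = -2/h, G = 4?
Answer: -1/4096 ≈ -0.00024414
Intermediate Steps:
k(h) = -1/(4*h) (k(h) = (-2/h)/8 = -1/(4*h))
k(G)³ = (-¼/4)³ = (-¼*¼)³ = (-1/16)³ = -1/4096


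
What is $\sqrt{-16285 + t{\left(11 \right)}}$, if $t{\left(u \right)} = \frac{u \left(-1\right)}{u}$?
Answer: $i \sqrt{16286} \approx 127.62 i$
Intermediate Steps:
$t{\left(u \right)} = -1$ ($t{\left(u \right)} = \frac{\left(-1\right) u}{u} = -1$)
$\sqrt{-16285 + t{\left(11 \right)}} = \sqrt{-16285 - 1} = \sqrt{-16286} = i \sqrt{16286}$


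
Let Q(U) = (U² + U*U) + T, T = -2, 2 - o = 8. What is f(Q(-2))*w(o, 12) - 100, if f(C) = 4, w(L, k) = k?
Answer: -52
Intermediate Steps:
o = -6 (o = 2 - 1*8 = 2 - 8 = -6)
Q(U) = -2 + 2*U² (Q(U) = (U² + U*U) - 2 = (U² + U²) - 2 = 2*U² - 2 = -2 + 2*U²)
f(Q(-2))*w(o, 12) - 100 = 4*12 - 100 = 48 - 100 = -52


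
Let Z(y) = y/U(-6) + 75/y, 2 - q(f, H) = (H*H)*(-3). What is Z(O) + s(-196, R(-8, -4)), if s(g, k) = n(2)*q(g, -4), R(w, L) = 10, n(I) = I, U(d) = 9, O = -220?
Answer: 29785/396 ≈ 75.215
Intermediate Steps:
q(f, H) = 2 + 3*H**2 (q(f, H) = 2 - H*H*(-3) = 2 - H**2*(-3) = 2 - (-3)*H**2 = 2 + 3*H**2)
Z(y) = 75/y + y/9 (Z(y) = y/9 + 75/y = 75/y + y/9)
s(g, k) = 100 (s(g, k) = 2*(2 + 3*(-4)**2) = 2*(2 + 3*16) = 2*(2 + 48) = 2*50 = 100)
Z(O) + s(-196, R(-8, -4)) = (75/(-220) + (1/9)*(-220)) + 100 = (75*(-1/220) - 220/9) + 100 = (-15/44 - 220/9) + 100 = -9815/396 + 100 = 29785/396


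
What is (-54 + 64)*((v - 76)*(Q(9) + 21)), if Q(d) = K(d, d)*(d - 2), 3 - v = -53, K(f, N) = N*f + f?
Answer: -130200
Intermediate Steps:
K(f, N) = f + N*f
v = 56 (v = 3 - 1*(-53) = 3 + 53 = 56)
Q(d) = d*(1 + d)*(-2 + d) (Q(d) = (d*(1 + d))*(d - 2) = (d*(1 + d))*(-2 + d) = d*(1 + d)*(-2 + d))
(-54 + 64)*((v - 76)*(Q(9) + 21)) = (-54 + 64)*((56 - 76)*(9*(1 + 9)*(-2 + 9) + 21)) = 10*(-20*(9*10*7 + 21)) = 10*(-20*(630 + 21)) = 10*(-20*651) = 10*(-13020) = -130200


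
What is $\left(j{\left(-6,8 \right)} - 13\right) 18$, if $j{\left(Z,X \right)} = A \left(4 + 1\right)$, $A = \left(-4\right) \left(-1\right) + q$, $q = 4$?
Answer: $486$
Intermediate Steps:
$A = 8$ ($A = \left(-4\right) \left(-1\right) + 4 = 4 + 4 = 8$)
$j{\left(Z,X \right)} = 40$ ($j{\left(Z,X \right)} = 8 \left(4 + 1\right) = 8 \cdot 5 = 40$)
$\left(j{\left(-6,8 \right)} - 13\right) 18 = \left(40 - 13\right) 18 = 27 \cdot 18 = 486$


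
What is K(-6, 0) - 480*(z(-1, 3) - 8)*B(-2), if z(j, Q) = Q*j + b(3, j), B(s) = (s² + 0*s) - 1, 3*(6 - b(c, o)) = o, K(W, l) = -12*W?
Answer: 6792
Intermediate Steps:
b(c, o) = 6 - o/3
B(s) = -1 + s² (B(s) = (s² + 0) - 1 = s² - 1 = -1 + s²)
z(j, Q) = 6 - j/3 + Q*j (z(j, Q) = Q*j + (6 - j/3) = 6 - j/3 + Q*j)
K(-6, 0) - 480*(z(-1, 3) - 8)*B(-2) = -12*(-6) - 480*((6 - ⅓*(-1) + 3*(-1)) - 8)*(-1 + (-2)²) = 72 - 480*((6 + ⅓ - 3) - 8)*(-1 + 4) = 72 - 480*(10/3 - 8)*3 = 72 - (-2240)*3 = 72 - 480*(-14) = 72 + 6720 = 6792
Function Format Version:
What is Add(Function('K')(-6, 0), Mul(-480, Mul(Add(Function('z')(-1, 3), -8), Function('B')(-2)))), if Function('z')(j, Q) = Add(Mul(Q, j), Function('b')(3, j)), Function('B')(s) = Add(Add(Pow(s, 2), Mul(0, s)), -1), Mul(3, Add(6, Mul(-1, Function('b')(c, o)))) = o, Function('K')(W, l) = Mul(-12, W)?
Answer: 6792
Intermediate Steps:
Function('b')(c, o) = Add(6, Mul(Rational(-1, 3), o))
Function('B')(s) = Add(-1, Pow(s, 2)) (Function('B')(s) = Add(Add(Pow(s, 2), 0), -1) = Add(Pow(s, 2), -1) = Add(-1, Pow(s, 2)))
Function('z')(j, Q) = Add(6, Mul(Rational(-1, 3), j), Mul(Q, j)) (Function('z')(j, Q) = Add(Mul(Q, j), Add(6, Mul(Rational(-1, 3), j))) = Add(6, Mul(Rational(-1, 3), j), Mul(Q, j)))
Add(Function('K')(-6, 0), Mul(-480, Mul(Add(Function('z')(-1, 3), -8), Function('B')(-2)))) = Add(Mul(-12, -6), Mul(-480, Mul(Add(Add(6, Mul(Rational(-1, 3), -1), Mul(3, -1)), -8), Add(-1, Pow(-2, 2))))) = Add(72, Mul(-480, Mul(Add(Add(6, Rational(1, 3), -3), -8), Add(-1, 4)))) = Add(72, Mul(-480, Mul(Add(Rational(10, 3), -8), 3))) = Add(72, Mul(-480, Mul(Rational(-14, 3), 3))) = Add(72, Mul(-480, -14)) = Add(72, 6720) = 6792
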